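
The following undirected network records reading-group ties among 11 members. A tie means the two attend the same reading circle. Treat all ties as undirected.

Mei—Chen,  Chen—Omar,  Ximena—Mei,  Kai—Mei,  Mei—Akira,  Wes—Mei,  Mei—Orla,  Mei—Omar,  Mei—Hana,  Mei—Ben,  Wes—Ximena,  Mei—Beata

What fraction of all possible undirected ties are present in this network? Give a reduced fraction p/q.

There are 12 edges and 11 nodes, so the maximum possible is C(11,2) = 55.
Density = 12/55.

12/55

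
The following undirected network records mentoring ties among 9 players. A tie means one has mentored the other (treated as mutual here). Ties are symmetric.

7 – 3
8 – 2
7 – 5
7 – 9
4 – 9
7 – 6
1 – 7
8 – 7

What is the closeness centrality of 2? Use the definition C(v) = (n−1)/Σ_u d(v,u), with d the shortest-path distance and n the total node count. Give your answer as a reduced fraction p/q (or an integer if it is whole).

4/11

Distances from 2: 1:3, 3:3, 4:4, 5:3, 6:3, 7:2, 8:1, 9:3. Sum = 22.
n = 9, so closeness = 8/22 = 4/11.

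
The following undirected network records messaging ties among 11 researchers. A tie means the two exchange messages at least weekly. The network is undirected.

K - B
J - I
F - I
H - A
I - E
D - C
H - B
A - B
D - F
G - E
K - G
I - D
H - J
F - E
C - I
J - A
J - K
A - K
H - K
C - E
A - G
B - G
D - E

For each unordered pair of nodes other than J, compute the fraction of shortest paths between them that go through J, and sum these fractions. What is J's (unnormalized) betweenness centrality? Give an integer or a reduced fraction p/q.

10

Pairs whose geodesics pass through J — B–I: 3/4; K–F: 1/2; K–I: 1; K–C: 1/2; K–D: 1/2; A–F: 1/2; A–I: 1; A–C: 1/2; A–D: 1/2; H–E: 1/4; H–F: 1; H–I: 1; H–C: 1; H–D: 1.
All other pairs contribute 0.
Summing the contributions gives betweenness(J) = 10.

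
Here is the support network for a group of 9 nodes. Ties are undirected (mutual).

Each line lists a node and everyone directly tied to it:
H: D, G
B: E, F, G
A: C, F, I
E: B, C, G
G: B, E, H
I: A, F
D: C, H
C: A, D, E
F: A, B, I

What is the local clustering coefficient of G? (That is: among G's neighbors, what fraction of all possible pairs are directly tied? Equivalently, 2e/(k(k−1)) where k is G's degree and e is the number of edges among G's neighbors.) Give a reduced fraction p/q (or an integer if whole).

1/3

G's neighbors: B, E, and H (k = 3).
Possible neighbor pairs: C(3,2) = 3. Edges among them: B–E → e = 1.
Clustering(G) = 1/3.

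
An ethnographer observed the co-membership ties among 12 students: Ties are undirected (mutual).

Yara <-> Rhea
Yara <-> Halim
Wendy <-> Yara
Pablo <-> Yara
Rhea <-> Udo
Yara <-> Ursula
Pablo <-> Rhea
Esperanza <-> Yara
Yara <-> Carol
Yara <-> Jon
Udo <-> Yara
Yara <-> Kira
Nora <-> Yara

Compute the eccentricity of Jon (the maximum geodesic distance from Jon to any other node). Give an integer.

2

Distances from Jon: Carol:2, Esperanza:2, Halim:2, Kira:2, Nora:2, Pablo:2, Rhea:2, Udo:2, Ursula:2, Wendy:2, Yara:1.
The largest is 2 (to Wendy, Nora, Kira, Ursula, Halim, Rhea, Esperanza, Pablo, Carol, and Udo), so the eccentricity of Jon is 2.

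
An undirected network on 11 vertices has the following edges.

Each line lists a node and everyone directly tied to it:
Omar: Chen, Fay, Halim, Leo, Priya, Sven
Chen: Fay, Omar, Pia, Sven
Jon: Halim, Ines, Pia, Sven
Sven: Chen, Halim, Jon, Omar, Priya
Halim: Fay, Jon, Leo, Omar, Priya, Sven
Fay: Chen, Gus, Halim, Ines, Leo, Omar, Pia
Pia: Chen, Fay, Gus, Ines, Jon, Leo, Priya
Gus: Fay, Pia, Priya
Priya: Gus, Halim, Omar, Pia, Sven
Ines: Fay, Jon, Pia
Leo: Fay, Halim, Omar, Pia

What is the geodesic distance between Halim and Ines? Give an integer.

2

One shortest route is Halim – Fay – Ines, which uses 2 edges, and Halim and Ines are not directly tied, so nothing shorter exists. So d(Halim,Ines) = 2.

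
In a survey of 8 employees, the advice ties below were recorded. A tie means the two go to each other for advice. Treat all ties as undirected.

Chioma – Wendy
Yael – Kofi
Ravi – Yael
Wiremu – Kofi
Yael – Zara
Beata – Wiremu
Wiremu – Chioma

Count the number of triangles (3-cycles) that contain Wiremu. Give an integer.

0

Wiremu's neighbors are Beata, Chioma, and Kofi, but none of them are tied to each other, so no triangle contains Wiremu.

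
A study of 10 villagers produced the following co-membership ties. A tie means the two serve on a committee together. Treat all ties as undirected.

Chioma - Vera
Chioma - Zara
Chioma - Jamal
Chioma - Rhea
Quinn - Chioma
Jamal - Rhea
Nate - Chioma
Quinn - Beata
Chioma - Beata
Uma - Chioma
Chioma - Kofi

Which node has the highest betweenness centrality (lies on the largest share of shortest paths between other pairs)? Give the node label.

Unnormalized betweenness of each node: Beata:0, Chioma:34, Jamal:0, Kofi:0, Nate:0, Quinn:0, Rhea:0, Uma:0, Vera:0, Zara:0.
Chioma has the largest value, 34, making it the main broker — the node through which the most shortest paths run.

Chioma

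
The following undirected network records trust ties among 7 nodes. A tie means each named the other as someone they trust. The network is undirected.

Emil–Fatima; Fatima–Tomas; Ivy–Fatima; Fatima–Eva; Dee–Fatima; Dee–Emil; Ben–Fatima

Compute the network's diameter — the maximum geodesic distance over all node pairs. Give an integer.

2

Eccentricity of each node (its greatest distance to any other): Ben:2, Dee:2, Emil:2, Eva:2, Fatima:1, Ivy:2, Tomas:2.
The maximum eccentricity is 2, realized for instance by the pair Emil–Ben via Emil – Fatima – Ben. So the diameter is 2.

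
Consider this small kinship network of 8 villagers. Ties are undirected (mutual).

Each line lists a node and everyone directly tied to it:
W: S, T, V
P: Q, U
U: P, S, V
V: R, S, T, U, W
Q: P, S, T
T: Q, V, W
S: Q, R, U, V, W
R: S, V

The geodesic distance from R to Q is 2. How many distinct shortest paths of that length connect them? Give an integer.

1

The shortest distance is 2, and the only length-2 path is R–S–Q. So there is exactly 1 shortest path.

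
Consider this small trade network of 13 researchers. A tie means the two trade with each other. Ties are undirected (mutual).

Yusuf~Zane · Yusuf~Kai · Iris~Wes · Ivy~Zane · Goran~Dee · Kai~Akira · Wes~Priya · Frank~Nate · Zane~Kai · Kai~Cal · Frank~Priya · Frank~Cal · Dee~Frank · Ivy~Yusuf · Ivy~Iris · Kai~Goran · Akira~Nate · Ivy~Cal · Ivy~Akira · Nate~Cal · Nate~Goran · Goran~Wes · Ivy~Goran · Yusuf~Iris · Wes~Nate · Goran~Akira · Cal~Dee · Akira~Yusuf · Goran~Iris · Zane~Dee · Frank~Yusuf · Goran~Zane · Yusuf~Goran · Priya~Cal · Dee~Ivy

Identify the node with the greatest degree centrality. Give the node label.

Goran

Degrees — Akira:5, Cal:6, Dee:5, Frank:5, Goran:9, Iris:4, Ivy:7, Kai:5, Nate:5, Priya:3, Wes:4, Yusuf:7, Zane:5.
The maximum is 9, attained only by Goran.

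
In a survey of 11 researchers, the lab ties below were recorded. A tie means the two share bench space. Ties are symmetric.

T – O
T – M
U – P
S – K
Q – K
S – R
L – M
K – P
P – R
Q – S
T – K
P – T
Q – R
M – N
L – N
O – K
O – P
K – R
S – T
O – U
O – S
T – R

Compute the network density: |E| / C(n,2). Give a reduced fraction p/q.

There are 22 edges and 11 nodes, so the maximum possible is C(11,2) = 55.
Density = 22/55 = 2/5.

2/5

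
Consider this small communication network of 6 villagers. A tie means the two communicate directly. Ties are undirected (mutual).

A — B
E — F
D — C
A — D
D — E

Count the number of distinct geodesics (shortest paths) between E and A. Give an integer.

The shortest distance is 2, and the only length-2 path is E–D–A. So there is exactly 1 shortest path.

1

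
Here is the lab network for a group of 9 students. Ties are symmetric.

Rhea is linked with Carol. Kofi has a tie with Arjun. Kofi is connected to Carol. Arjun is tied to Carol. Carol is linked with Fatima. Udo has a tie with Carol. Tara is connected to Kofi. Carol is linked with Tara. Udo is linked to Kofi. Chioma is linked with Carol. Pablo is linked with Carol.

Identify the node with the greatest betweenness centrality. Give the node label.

Unnormalized betweenness of each node: Arjun:0, Carol:47/2, Chioma:0, Fatima:0, Kofi:3/2, Pablo:0, Rhea:0, Tara:0, Udo:0.
Carol has the largest value, 47/2, making it the main broker — the node through which the most shortest paths run.

Carol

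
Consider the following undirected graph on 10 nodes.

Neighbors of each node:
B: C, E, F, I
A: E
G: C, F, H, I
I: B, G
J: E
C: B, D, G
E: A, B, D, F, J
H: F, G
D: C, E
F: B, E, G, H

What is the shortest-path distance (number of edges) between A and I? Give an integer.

One shortest route is A – E – B – I, which uses 3 edges, and at distance 2 from A we only reach {B, D, F, J}, which does not include I. So d(A,I) = 3.

3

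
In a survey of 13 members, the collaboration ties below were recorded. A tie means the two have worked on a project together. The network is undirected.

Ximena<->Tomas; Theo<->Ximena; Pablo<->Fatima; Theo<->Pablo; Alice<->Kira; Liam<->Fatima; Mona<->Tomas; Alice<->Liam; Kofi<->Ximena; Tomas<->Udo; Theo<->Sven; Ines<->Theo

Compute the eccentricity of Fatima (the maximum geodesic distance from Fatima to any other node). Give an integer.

5

Distances from Fatima: Alice:2, Ines:3, Kira:3, Kofi:4, Liam:1, Mona:5, Pablo:1, Sven:3, Theo:2, Tomas:4, Udo:5, Ximena:3.
The largest is 5 (to Mona and Udo), so the eccentricity of Fatima is 5.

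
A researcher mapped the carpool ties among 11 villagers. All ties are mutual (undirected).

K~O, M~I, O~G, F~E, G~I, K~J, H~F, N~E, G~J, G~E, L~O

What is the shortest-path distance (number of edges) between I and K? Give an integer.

3

One shortest route is I – G – O – K, which uses 3 edges, and at distance 2 from I we only reach {E, J, O}, which does not include K. So d(I,K) = 3.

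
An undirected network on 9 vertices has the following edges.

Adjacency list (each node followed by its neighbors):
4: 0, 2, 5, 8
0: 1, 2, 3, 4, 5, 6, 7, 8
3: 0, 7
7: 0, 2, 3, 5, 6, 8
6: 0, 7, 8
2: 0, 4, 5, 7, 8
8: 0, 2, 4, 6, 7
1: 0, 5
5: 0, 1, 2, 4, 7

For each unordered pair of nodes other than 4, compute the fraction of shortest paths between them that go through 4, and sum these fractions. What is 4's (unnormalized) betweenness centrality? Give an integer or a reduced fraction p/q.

1/4

Pairs whose geodesics pass through 4 — 5–8: 1/4.
All other pairs contribute 0.
Summing the contributions gives betweenness(4) = 1/4.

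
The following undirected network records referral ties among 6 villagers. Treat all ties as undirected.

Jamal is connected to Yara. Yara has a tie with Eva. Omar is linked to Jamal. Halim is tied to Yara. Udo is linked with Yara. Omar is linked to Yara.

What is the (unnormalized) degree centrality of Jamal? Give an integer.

2

Jamal is directly tied to Omar and Yara. That is 2 neighbors, so the degree of Jamal is 2.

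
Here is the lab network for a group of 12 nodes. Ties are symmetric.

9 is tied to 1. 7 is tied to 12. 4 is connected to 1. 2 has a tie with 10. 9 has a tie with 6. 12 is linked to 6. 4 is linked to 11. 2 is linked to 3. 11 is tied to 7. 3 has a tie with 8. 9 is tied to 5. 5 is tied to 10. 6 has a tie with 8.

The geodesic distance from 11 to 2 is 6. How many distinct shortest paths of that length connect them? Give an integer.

2

The shortest distance is 6. The length-6 paths are: 11–7–12–6–8–3–2; 11–4–1–9–5–10–2.
That gives 2 distinct shortest paths.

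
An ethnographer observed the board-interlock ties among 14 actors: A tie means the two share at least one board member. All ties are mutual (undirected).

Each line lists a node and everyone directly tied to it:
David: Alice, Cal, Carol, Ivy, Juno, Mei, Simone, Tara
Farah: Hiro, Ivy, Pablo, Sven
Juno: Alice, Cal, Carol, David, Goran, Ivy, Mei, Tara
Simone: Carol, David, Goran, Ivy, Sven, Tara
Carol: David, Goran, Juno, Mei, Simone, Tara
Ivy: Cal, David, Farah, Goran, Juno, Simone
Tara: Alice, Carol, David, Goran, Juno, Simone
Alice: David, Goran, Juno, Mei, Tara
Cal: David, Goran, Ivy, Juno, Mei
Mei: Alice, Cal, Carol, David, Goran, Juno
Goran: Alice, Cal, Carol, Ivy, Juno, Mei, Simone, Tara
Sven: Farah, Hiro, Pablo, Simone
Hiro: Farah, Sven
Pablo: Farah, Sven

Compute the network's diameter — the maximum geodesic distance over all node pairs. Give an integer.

4

Eccentricity of each node (its greatest distance to any other): Alice:4, Cal:3, Carol:3, David:3, Farah:3, Goran:3, Hiro:4, Ivy:2, Juno:3, Mei:4, Pablo:4, Simone:2, Sven:3, Tara:3.
The maximum eccentricity is 4, realized for instance by the pair Alice–Hiro via Alice – Tara – Simone – Sven – Hiro. So the diameter is 4.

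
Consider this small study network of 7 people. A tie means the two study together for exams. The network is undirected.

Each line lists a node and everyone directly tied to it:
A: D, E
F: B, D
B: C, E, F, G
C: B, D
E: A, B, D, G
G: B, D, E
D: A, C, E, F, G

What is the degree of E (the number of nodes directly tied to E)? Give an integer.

E is directly tied to A, B, D, and G. That is 4 neighbors, so the degree of E is 4.

4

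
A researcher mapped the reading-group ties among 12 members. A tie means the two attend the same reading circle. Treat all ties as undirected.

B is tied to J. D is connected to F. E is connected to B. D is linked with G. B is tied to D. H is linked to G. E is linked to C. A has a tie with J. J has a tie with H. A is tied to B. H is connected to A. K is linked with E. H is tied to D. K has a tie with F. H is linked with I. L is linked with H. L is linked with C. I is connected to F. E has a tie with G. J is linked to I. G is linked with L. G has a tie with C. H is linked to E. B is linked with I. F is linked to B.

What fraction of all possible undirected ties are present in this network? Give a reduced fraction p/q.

There are 25 edges and 12 nodes, so the maximum possible is C(12,2) = 66.
Density = 25/66.

25/66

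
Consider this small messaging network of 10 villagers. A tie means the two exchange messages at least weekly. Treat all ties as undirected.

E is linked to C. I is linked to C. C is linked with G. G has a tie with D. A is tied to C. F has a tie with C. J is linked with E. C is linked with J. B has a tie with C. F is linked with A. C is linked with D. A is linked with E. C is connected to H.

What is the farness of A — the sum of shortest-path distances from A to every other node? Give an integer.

Distances from A: B:2, C:1, D:2, E:1, F:1, G:2, H:2, I:2, J:2.
Sum = 2 + 1 + 2 + 1 + 1 + 2 + 2 + 2 + 2 = 15.

15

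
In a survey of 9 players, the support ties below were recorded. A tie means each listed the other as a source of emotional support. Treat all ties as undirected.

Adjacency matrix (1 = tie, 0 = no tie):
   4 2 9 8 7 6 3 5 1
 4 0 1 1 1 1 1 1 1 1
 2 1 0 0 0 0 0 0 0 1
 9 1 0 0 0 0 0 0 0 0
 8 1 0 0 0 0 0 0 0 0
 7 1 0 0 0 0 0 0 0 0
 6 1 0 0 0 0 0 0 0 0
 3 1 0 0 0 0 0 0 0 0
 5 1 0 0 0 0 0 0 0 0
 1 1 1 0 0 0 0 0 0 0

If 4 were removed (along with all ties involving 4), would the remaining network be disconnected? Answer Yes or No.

Removing 4 leaves {1 and 2} with no path to {9}, so the network splits into 7 components. 4 is a cut vertex.

Yes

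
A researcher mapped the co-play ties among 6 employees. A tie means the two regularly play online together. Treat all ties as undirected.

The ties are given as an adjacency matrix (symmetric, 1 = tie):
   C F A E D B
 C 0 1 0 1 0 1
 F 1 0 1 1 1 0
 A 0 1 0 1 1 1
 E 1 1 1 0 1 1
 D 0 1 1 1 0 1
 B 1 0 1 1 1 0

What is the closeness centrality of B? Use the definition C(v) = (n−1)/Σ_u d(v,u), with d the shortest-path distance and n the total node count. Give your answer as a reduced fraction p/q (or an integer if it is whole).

5/6

Distances from B: A:1, C:1, D:1, E:1, F:2. Sum = 6.
n = 6, so closeness = 5/6.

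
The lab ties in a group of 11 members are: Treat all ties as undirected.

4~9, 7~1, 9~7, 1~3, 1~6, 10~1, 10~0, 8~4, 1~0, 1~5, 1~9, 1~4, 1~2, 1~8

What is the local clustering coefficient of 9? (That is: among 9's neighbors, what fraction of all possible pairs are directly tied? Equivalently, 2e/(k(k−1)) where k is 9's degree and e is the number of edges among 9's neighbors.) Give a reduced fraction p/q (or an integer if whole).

9's neighbors: 1, 4, and 7 (k = 3).
Possible neighbor pairs: C(3,2) = 3. Edges among them: 1–4, 1–7 → e = 2.
Clustering(9) = 2/3.

2/3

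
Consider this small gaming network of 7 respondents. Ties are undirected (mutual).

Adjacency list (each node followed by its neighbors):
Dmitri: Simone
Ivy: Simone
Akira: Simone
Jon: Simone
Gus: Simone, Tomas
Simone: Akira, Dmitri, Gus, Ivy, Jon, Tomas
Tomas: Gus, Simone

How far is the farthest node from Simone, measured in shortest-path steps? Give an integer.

1

Distances from Simone: Akira:1, Dmitri:1, Gus:1, Ivy:1, Jon:1, Tomas:1.
The largest is 1 (to Ivy, Tomas, Jon, Akira, Dmitri, and Gus), so the eccentricity of Simone is 1.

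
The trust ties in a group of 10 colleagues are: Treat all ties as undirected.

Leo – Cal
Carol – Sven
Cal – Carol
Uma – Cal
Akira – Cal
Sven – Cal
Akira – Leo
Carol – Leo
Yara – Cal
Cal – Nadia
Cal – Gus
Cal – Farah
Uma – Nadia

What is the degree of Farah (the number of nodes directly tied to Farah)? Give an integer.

1

Farah is directly tied to Cal. That is 1 neighbor, so the degree of Farah is 1.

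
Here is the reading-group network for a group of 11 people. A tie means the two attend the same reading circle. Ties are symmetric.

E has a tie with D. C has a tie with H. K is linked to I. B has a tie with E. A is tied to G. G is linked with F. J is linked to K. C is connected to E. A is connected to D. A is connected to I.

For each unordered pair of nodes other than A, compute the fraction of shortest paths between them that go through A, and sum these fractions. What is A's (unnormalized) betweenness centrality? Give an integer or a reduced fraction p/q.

31

Pairs whose geodesics pass through A — E–G: 1; E–K: 1; E–I: 1; E–J: 1; E–F: 1; G–K: 1; G–B: 1; G–H: 1; G–I: 1; G–D: 1; G–C: 1; G–J: 1; K–B: 1; K–H: 1 … (+17 more pairs).
All other pairs contribute 0.
Summing the contributions gives betweenness(A) = 31.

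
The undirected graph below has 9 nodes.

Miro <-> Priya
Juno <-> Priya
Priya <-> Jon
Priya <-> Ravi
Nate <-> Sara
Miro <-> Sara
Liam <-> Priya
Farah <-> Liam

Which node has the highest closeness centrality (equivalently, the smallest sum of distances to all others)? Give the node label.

Farness (sum of distances to all others) for each node — Farah:24, Jon:19, Juno:19, Liam:17, Miro:15, Nate:27, Priya:12, Ravi:19, Sara:20.
The smallest farness is 12, for Priya, so Priya has the highest closeness.

Priya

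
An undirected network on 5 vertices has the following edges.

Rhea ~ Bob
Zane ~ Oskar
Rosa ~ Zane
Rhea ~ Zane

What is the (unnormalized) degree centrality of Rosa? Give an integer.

Rosa is directly tied to Zane. That is 1 neighbor, so the degree of Rosa is 1.

1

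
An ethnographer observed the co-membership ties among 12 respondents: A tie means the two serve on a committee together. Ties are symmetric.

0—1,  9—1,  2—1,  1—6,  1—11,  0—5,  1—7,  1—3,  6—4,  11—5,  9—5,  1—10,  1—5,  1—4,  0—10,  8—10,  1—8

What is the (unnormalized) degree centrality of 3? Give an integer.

3 is directly tied to 1. That is 1 neighbor, so the degree of 3 is 1.

1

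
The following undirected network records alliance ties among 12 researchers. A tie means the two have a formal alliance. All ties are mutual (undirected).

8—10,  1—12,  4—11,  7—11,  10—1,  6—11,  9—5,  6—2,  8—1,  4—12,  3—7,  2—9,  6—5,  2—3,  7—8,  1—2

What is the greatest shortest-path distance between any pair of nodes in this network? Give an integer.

4

Eccentricity of each node (its greatest distance to any other): 1:3, 2:3, 3:3, 4:4, 5:4, 6:3, 7:3, 8:4, 9:4, 10:4, 11:3, 12:4.
The maximum eccentricity is 4, realized for instance by the pair 9–4 via 9 – 2 – 1 – 12 – 4. So the diameter is 4.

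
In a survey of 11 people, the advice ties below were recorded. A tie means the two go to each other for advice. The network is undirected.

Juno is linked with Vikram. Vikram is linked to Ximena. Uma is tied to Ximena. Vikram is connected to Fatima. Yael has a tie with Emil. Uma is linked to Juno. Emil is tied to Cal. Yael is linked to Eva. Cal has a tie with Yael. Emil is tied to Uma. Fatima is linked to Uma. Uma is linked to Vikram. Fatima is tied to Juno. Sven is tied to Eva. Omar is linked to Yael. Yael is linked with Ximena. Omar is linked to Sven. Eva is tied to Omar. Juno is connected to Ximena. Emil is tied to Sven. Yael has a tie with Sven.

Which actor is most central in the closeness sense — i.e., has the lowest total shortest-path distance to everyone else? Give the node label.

Yael

Farness (sum of distances to all others) for each node — Cal:21, Emil:16, Eva:22, Fatima:24, Juno:20, Omar:22, Sven:19, Uma:17, Vikram:20, Ximena:16, Yael:15.
The smallest farness is 15, for Yael, so Yael has the highest closeness.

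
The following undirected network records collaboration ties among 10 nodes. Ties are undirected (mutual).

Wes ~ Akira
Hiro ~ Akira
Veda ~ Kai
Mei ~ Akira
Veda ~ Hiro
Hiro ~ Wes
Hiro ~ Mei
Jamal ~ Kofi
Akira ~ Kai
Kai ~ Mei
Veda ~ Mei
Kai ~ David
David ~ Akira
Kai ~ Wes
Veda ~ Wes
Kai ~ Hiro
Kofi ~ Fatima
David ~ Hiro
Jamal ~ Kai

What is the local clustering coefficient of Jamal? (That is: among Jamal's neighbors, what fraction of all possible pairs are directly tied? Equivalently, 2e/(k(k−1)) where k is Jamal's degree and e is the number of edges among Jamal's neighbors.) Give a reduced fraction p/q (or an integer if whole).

0

Jamal's neighbors: Kai and Kofi (k = 2).
Possible neighbor pairs: C(2,2) = 1. Edges among them: none → e = 0.
Clustering(Jamal) = 0/1.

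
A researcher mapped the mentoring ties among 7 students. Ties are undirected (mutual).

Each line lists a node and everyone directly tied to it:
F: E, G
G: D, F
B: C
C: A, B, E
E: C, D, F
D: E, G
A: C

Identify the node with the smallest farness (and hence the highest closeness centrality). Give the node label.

Farness (sum of distances to all others) for each node — A:15, B:15, C:10, D:12, E:9, F:12, G:15.
The smallest farness is 9, for E, so E has the highest closeness.

E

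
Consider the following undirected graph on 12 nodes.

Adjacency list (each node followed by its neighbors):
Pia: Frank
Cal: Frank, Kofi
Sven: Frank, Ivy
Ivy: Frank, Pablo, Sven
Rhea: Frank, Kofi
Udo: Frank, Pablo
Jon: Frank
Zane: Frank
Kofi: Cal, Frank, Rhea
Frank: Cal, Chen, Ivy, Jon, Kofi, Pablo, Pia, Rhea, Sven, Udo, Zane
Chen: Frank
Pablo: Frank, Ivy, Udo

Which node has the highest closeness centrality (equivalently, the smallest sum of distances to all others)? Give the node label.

Frank

Farness (sum of distances to all others) for each node — Cal:20, Chen:21, Frank:11, Ivy:19, Jon:21, Kofi:19, Pablo:19, Pia:21, Rhea:20, Sven:20, Udo:20, Zane:21.
The smallest farness is 11, for Frank, so Frank has the highest closeness.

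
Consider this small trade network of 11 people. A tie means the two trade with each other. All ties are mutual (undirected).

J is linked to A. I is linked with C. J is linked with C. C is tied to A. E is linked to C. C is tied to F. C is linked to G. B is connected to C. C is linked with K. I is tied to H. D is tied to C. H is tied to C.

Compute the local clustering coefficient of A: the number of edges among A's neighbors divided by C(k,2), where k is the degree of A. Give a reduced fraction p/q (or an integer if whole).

1

A's neighbors: C and J (k = 2).
Possible neighbor pairs: C(2,2) = 1. Edges among them: C–J → e = 1.
Clustering(A) = 1/1.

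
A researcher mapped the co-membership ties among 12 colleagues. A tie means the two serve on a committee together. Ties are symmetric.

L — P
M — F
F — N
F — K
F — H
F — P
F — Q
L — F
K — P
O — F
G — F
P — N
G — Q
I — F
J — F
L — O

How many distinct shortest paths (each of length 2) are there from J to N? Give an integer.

The shortest distance is 2, and the only length-2 path is J–F–N. So there is exactly 1 shortest path.

1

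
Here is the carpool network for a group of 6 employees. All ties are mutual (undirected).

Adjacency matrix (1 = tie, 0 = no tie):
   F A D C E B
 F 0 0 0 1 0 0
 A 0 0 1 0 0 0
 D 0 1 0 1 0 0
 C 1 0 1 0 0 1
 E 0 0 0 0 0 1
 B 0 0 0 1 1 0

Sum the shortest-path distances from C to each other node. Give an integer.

7

Distances from C: A:2, B:1, D:1, E:2, F:1.
Sum = 2 + 1 + 1 + 2 + 1 = 7.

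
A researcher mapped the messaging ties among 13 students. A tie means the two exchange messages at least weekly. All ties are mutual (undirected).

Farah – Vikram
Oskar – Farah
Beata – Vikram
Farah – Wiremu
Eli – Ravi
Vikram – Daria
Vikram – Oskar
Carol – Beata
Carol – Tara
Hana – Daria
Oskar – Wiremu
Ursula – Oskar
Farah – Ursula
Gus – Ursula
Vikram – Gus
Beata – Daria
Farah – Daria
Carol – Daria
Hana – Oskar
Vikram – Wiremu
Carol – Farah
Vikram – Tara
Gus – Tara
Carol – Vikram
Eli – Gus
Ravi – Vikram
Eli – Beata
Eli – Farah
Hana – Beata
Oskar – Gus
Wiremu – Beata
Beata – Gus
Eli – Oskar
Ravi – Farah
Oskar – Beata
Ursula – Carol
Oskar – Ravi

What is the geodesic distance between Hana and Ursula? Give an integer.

One shortest route is Hana – Oskar – Ursula, which uses 2 edges, and Hana and Ursula are not directly tied, so nothing shorter exists. So d(Hana,Ursula) = 2.

2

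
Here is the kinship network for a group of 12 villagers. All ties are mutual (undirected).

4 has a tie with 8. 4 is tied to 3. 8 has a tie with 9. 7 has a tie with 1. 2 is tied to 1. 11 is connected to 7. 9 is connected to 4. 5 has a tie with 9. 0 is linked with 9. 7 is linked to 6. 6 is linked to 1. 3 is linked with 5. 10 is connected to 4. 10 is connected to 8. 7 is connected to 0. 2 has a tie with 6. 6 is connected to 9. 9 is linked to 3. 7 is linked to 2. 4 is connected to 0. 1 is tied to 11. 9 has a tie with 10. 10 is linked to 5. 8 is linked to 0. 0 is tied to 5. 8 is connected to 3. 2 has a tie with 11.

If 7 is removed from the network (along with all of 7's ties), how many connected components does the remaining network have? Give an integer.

7's neighbors (0, 1, 2, 6, and 11) remain reachable from one another through other ties, so the rest of the network stays in one piece.

1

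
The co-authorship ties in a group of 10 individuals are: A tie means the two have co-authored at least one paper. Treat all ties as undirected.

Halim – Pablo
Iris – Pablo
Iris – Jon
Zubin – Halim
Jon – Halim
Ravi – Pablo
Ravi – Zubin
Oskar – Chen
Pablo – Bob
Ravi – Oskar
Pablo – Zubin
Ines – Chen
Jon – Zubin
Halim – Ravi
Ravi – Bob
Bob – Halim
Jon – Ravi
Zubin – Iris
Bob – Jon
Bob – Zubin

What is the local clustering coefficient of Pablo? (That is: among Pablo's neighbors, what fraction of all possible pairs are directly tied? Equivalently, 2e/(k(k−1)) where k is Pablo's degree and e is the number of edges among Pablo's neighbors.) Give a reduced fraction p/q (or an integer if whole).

Pablo's neighbors: Bob, Halim, Iris, Ravi, and Zubin (k = 5).
Possible neighbor pairs: C(5,2) = 10. Edges among them: Bob–Halim, Bob–Ravi, Bob–Zubin, Halim–Ravi, Halim–Zubin, Iris–Zubin, Ravi–Zubin → e = 7.
Clustering(Pablo) = 7/10.

7/10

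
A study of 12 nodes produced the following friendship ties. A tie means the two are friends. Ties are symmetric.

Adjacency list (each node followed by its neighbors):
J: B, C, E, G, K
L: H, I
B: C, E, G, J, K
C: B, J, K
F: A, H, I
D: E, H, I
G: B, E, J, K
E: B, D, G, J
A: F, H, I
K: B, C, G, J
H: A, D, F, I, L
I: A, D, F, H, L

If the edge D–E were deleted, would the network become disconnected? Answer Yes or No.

Without the D–E edge there is no alternate route between D and E, so the network disconnects. It is a bridge.

Yes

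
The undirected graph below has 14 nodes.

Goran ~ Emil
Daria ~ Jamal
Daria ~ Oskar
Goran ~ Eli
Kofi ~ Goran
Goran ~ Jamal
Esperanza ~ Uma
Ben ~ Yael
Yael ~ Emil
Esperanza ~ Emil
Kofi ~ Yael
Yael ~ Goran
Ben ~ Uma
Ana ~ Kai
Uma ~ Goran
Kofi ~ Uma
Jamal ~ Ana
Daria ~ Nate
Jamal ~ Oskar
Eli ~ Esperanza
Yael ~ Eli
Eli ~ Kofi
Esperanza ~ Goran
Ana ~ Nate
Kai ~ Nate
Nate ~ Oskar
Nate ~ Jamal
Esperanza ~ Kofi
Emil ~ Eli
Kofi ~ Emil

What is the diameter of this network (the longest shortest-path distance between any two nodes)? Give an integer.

Eccentricity of each node (its greatest distance to any other): Ana:4, Ben:5, Daria:4, Eli:4, Emil:4, Esperanza:4, Goran:3, Jamal:3, Kai:5, Kofi:4, Nate:4, Oskar:4, Uma:4, Yael:4.
The maximum eccentricity is 5, realized for instance by the pair Ben–Kai via Ben – Yael – Goran – Jamal – Nate – Kai. So the diameter is 5.

5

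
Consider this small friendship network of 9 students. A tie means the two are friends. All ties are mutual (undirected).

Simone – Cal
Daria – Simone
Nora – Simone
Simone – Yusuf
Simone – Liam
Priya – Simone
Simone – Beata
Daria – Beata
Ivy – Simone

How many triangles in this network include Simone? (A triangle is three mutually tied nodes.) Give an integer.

Simone's neighbors: Beata, Cal, Daria, Ivy, Liam, Nora, Priya, and Yusuf.
Neighbor pairs that are themselves tied: Simone–Beata–Daria. Each forms one triangle with Simone, for 1 in total.

1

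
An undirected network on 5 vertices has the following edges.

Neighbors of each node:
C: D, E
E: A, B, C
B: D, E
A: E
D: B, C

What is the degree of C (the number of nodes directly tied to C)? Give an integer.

C is directly tied to D and E. That is 2 neighbors, so the degree of C is 2.

2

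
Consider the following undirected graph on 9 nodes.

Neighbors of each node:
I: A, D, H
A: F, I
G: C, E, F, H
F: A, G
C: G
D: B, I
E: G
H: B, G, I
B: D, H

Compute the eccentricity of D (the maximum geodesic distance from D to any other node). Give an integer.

Distances from D: A:2, B:1, C:4, E:4, F:3, G:3, H:2, I:1.
The largest is 4 (to E and C), so the eccentricity of D is 4.

4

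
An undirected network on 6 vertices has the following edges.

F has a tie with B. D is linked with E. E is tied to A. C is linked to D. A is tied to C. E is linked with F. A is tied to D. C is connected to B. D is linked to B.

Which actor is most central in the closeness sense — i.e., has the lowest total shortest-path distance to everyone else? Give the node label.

D

Farness (sum of distances to all others) for each node — A:7, B:7, C:7, D:6, E:7, F:8.
The smallest farness is 6, for D, so D has the highest closeness.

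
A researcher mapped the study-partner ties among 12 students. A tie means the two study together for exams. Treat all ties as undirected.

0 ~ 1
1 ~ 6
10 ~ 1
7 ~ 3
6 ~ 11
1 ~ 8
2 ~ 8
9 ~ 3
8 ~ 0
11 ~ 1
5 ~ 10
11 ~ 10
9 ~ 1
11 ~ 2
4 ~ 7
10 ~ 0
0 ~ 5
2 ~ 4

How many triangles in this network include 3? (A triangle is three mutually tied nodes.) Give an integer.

0

3's neighbors are 7 and 9, but none of them are tied to each other, so no triangle contains 3.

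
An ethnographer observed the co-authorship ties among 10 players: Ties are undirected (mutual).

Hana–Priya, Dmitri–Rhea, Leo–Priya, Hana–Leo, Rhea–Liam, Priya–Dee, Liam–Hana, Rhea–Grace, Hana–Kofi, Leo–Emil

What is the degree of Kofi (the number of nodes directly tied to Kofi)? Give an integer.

Kofi is directly tied to Hana. That is 1 neighbor, so the degree of Kofi is 1.

1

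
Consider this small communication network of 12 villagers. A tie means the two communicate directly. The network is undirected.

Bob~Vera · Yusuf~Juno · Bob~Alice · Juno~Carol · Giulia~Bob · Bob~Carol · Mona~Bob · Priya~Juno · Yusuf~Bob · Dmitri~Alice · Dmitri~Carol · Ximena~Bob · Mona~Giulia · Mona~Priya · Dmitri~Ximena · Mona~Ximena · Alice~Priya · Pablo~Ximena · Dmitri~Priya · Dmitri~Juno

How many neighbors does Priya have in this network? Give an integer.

4

Priya is directly tied to Alice, Dmitri, Juno, and Mona. That is 4 neighbors, so the degree of Priya is 4.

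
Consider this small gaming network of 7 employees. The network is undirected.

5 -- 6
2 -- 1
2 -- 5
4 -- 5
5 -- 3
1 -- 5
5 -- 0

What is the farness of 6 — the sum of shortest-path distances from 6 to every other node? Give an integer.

11

Distances from 6: 0:2, 1:2, 2:2, 3:2, 4:2, 5:1.
Sum = 2 + 2 + 2 + 2 + 2 + 1 = 11.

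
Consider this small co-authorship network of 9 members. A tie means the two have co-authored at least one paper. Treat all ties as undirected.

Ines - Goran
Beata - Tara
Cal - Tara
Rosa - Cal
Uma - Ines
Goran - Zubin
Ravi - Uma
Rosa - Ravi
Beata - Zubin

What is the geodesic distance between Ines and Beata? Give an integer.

One shortest route is Ines – Goran – Zubin – Beata, which uses 3 edges, and at distance 2 from Ines we only reach {Ravi, Zubin}, which does not include Beata. So d(Ines,Beata) = 3.

3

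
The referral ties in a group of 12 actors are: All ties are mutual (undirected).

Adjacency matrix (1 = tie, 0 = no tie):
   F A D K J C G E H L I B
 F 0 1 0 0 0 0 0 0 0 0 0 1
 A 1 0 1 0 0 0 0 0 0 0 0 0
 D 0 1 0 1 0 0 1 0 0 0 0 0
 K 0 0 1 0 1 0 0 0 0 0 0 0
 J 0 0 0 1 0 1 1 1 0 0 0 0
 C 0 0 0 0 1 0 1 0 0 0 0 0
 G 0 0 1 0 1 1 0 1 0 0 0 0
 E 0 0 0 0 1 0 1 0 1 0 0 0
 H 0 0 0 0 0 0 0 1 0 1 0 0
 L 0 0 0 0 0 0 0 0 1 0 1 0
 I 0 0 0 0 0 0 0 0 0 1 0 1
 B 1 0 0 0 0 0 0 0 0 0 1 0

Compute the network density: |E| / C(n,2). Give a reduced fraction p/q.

There are 15 edges and 12 nodes, so the maximum possible is C(12,2) = 66.
Density = 15/66 = 5/22.

5/22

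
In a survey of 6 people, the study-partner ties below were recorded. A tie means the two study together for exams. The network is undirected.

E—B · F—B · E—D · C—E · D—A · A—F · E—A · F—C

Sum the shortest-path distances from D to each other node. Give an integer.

Distances from D: A:1, B:2, C:2, E:1, F:2.
Sum = 1 + 2 + 2 + 1 + 2 = 8.

8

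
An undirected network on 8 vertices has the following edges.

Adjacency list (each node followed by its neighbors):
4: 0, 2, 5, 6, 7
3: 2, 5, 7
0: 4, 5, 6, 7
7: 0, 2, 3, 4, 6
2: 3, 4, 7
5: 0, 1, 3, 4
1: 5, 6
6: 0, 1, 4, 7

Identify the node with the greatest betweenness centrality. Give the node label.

Unnormalized betweenness of each node: 0:2/3, 1:1/3, 2:1/3, 3:13/12, 4:8/3, 5:10/3, 6:5/2, 7:37/12.
5 has the largest value, 10/3, making it the main broker — the node through which the most shortest paths run.

5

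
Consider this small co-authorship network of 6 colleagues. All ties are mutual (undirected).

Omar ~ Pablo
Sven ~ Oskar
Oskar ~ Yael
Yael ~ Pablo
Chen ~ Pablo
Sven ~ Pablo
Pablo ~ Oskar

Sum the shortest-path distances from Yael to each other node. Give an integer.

8

Distances from Yael: Chen:2, Omar:2, Oskar:1, Pablo:1, Sven:2.
Sum = 2 + 2 + 1 + 1 + 2 = 8.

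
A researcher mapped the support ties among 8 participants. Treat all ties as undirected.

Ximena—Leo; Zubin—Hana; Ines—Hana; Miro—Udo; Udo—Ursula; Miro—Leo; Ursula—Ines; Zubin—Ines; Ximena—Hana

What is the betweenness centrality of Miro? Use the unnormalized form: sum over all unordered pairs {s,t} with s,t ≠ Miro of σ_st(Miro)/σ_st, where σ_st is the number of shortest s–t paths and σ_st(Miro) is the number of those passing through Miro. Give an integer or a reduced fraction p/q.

Pairs whose geodesics pass through Miro — Leo–Ursula: 1; Leo–Udo: 1; Ximena–Udo: 1.
All other pairs contribute 0.
Summing the contributions gives betweenness(Miro) = 3.

3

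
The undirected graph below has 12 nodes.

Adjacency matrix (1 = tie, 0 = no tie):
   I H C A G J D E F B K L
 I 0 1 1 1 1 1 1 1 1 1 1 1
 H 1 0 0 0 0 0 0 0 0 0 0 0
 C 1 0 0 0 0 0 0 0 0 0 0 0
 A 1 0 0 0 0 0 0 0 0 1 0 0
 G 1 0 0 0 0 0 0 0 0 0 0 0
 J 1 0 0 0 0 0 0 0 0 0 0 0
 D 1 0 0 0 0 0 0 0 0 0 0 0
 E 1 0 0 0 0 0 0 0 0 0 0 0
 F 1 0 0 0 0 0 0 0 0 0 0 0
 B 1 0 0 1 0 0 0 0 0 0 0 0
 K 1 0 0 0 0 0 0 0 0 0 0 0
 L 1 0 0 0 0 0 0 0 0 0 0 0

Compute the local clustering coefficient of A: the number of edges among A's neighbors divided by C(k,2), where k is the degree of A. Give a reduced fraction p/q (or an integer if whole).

A's neighbors: B and I (k = 2).
Possible neighbor pairs: C(2,2) = 1. Edges among them: B–I → e = 1.
Clustering(A) = 1/1.

1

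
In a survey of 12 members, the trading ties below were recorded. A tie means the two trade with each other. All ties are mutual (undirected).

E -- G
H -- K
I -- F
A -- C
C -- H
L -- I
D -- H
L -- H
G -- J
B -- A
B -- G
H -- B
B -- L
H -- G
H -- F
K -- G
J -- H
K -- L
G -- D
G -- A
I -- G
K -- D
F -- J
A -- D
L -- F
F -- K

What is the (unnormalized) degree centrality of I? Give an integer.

3

I is directly tied to F, G, and L. That is 3 neighbors, so the degree of I is 3.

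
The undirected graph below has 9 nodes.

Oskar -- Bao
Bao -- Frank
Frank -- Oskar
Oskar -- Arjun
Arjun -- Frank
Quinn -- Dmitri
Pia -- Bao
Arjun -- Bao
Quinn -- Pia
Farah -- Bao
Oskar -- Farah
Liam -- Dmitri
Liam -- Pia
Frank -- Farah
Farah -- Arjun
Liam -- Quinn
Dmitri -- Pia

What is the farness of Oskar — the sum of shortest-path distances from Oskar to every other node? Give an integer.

Distances from Oskar: Arjun:1, Bao:1, Dmitri:3, Farah:1, Frank:1, Liam:3, Pia:2, Quinn:3.
Sum = 1 + 1 + 3 + 1 + 1 + 3 + 2 + 3 = 15.

15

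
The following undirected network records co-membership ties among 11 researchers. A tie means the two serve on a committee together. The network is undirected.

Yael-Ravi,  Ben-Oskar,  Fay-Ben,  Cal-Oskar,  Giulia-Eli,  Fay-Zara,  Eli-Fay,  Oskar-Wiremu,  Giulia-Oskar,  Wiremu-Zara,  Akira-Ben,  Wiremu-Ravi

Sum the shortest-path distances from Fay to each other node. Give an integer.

21

Distances from Fay: Akira:2, Ben:1, Cal:3, Eli:1, Giulia:2, Oskar:2, Ravi:3, Wiremu:2, Yael:4, Zara:1.
Sum = 2 + 1 + 3 + 1 + 2 + 2 + 3 + 2 + 4 + 1 = 21.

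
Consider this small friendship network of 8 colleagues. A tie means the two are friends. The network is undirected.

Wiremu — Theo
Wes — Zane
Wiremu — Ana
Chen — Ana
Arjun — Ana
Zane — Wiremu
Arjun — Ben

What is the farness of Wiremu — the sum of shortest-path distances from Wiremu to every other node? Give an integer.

12

Distances from Wiremu: Ana:1, Arjun:2, Ben:3, Chen:2, Theo:1, Wes:2, Zane:1.
Sum = 1 + 2 + 3 + 2 + 1 + 2 + 1 = 12.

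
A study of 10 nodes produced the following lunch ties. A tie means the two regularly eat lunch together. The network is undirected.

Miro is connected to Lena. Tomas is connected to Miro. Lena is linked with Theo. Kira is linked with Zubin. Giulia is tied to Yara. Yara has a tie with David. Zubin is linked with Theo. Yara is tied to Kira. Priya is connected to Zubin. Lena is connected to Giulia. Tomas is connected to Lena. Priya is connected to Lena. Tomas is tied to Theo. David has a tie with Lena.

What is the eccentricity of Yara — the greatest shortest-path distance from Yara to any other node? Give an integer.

Distances from Yara: David:1, Giulia:1, Kira:1, Lena:2, Miro:3, Priya:3, Theo:3, Tomas:3, Zubin:2.
The largest is 3 (to Theo, Priya, Miro, and Tomas), so the eccentricity of Yara is 3.

3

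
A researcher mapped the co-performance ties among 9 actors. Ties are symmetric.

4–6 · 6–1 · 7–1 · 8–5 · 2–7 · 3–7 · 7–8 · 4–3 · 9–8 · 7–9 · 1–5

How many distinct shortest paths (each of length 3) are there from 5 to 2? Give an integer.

The shortest distance is 3. The length-3 paths are: 5–1–7–2; 5–8–7–2.
That gives 2 distinct shortest paths.

2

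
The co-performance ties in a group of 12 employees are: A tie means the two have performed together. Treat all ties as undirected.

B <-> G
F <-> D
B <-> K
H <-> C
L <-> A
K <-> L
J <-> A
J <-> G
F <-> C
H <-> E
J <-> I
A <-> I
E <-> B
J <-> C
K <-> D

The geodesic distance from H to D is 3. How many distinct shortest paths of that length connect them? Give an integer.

1

The shortest distance is 3, and the only length-3 path is H–C–F–D. So there is exactly 1 shortest path.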